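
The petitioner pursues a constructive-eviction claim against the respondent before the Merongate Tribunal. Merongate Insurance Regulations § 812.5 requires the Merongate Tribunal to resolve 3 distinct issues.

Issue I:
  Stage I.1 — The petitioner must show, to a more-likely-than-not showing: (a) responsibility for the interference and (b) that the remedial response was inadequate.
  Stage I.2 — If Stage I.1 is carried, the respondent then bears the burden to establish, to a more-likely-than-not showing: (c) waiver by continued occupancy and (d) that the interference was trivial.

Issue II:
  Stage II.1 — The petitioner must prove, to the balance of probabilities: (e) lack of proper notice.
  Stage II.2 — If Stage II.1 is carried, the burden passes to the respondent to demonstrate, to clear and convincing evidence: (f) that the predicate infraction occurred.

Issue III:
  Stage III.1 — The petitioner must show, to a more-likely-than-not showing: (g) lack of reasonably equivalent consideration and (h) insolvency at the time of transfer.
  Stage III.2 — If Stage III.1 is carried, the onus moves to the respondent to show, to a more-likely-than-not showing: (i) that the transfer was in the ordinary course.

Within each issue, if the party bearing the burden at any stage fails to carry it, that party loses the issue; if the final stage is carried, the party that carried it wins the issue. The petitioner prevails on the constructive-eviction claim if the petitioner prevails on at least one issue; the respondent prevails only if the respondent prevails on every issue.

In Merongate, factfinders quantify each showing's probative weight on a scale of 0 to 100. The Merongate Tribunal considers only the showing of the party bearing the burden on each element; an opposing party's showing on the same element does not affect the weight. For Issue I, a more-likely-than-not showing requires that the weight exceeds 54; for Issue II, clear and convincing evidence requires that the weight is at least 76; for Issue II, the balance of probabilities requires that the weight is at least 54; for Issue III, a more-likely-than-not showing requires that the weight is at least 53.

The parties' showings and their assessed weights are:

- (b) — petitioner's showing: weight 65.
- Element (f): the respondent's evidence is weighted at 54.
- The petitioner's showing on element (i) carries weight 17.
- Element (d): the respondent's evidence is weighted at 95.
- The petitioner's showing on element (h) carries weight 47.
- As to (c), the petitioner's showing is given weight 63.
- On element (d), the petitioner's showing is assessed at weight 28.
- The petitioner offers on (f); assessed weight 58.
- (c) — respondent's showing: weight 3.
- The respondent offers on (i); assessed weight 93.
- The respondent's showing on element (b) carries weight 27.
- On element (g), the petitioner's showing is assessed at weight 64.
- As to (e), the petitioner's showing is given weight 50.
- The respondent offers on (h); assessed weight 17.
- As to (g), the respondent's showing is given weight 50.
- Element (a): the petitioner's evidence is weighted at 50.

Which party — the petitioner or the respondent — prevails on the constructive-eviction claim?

respondent

— Issue I —
Stage I.1 — burden on petitioner; standard: a more-likely-than-not showing (weight exceeds 54).
    (a): 50 ≤ 54 [not met]
    (b): 65 (respondent's 27 disregarded) > 54 [met]
  Not every element is met, so the petitioner fails to carry Stage I.1.
The respondent prevails on this issue.
— Issue II —
At Stage II.1 the petitioner must meet the balance of probabilities (weight is at least 54): on (e) the weight is 50, < 54, so (e) does not meet the standard.
  Not every element is met, so the petitioner fails to carry Stage II.1.
The analysis ends at Stage II.1; the respondent prevails on this issue.
— Issue III —
Stage III.1 (petitioner, a more-likely-than-not showing, weight is at least 53): (g) 64 (respondent's 50 disregarded) ≥ 53 — meets; (h) 47 (respondent's 17 disregarded) < 53 — fails.
  Not every element is met, so the petitioner fails to carry Stage III.1.
The respondent prevails on this issue.
Per-issue: Issue I → respondent; Issue II → respondent; Issue III → respondent. The petitioner must prevail on at least one issue; overall, the respondent prevails.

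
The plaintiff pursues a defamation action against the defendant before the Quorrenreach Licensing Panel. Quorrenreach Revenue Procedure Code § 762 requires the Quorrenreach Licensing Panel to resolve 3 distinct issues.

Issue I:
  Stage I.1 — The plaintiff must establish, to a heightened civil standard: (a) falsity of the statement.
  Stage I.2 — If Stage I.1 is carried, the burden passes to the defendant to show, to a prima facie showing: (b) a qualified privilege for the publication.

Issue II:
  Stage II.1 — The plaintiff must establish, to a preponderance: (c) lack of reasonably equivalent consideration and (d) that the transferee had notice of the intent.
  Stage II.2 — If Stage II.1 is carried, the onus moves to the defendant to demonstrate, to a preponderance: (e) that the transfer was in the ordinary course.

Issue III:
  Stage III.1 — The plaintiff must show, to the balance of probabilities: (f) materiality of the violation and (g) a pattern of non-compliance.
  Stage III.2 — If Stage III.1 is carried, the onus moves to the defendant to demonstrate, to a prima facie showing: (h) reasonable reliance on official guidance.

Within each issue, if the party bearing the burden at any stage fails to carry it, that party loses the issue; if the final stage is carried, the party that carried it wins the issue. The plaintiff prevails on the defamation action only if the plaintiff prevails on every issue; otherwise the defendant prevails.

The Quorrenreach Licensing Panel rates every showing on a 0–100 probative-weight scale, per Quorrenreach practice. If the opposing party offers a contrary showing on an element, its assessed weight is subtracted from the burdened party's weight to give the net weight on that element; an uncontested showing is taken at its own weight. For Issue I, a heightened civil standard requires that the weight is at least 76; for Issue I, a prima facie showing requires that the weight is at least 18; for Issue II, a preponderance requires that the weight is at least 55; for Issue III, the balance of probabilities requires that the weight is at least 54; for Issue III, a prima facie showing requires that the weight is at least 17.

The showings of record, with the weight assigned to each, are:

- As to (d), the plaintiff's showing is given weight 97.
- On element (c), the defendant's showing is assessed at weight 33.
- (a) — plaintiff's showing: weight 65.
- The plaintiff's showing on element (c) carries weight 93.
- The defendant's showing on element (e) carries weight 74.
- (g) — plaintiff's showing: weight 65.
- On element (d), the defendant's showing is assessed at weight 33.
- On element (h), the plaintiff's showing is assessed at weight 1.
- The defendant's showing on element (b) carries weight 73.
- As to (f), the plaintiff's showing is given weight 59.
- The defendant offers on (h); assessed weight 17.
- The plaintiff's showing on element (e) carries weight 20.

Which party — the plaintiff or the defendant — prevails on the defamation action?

— Issue I —
Stage I.1 (plaintiff, a heightened civil standard, weight is at least 76): (a) 65 < 76 — fails.
  The plaintiff does not carry Stage I.1.
The analysis ends at Stage I.1; the defendant prevails on this issue.
— Issue II —
Stage II.1 — burden on plaintiff; standard: a preponderance (weight is at least 55).
    (c): 93 − 33 = 60 ≥ 55 [met]
    (d): 97 − 33 = 64 ≥ 55 [met]
  The plaintiff carries Stage II.1; the defendant now bears the burden.
Stage II.2 — burden on defendant; standard: a preponderance (weight is at least 55).
    (e): 74 − 20 = 54 < 55 [not met]
  Not every element is met, so the defendant fails to carry Stage II.2.
So the plaintiff prevails on this issue.
— Issue III —
Stage III.1 — burden on plaintiff; standard: the balance of probabilities (weight is at least 54).
    (f): 59 ≥ 54 [met]
    (g): 65 ≥ 54 [met]
  Stage III.1 is satisfied; the onus moves to the defendant.
Stage III.2 — burden on defendant; standard: a prima facie showing (weight is at least 17).
    (h): 17 − 1 = 16 < 17 [not met]
  Stage III.2 not carried; the defendant fails its burden.
The plaintiff prevails on this issue.
Per-issue: Issue I → defendant; Issue II → plaintiff; Issue III → plaintiff. The plaintiff must prevail on every issue; overall, the defendant prevails.

defendant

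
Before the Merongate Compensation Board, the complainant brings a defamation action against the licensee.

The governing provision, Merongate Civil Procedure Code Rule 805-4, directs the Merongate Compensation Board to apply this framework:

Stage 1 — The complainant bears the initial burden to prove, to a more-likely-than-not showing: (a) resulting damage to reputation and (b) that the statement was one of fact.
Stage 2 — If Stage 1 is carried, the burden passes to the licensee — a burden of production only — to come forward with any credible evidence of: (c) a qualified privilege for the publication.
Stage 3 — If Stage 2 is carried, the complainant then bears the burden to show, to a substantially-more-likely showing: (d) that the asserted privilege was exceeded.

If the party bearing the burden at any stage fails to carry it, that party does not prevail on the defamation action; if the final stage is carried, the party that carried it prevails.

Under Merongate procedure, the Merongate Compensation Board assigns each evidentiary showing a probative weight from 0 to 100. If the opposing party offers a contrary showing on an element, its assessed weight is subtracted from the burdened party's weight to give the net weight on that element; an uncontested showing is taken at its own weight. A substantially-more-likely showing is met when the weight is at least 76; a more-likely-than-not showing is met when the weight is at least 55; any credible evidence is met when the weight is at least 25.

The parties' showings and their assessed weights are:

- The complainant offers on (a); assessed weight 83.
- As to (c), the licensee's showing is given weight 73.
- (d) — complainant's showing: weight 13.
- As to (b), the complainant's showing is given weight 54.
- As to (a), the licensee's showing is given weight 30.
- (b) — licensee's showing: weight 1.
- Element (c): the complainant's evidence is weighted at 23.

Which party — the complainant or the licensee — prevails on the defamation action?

licensee

At Stage 1 the complainant must meet a more-likely-than-not showing (weight is at least 55): on (a) the weight is 83 less the opposing 30 gives net 53, < 55, so (a) does not meet the standard; on (b) the weight is 54 less the opposing 1 gives net 53, < 55, so (b) does not meet the standard.
  The complainant does not carry Stage 1.
The licensee prevails.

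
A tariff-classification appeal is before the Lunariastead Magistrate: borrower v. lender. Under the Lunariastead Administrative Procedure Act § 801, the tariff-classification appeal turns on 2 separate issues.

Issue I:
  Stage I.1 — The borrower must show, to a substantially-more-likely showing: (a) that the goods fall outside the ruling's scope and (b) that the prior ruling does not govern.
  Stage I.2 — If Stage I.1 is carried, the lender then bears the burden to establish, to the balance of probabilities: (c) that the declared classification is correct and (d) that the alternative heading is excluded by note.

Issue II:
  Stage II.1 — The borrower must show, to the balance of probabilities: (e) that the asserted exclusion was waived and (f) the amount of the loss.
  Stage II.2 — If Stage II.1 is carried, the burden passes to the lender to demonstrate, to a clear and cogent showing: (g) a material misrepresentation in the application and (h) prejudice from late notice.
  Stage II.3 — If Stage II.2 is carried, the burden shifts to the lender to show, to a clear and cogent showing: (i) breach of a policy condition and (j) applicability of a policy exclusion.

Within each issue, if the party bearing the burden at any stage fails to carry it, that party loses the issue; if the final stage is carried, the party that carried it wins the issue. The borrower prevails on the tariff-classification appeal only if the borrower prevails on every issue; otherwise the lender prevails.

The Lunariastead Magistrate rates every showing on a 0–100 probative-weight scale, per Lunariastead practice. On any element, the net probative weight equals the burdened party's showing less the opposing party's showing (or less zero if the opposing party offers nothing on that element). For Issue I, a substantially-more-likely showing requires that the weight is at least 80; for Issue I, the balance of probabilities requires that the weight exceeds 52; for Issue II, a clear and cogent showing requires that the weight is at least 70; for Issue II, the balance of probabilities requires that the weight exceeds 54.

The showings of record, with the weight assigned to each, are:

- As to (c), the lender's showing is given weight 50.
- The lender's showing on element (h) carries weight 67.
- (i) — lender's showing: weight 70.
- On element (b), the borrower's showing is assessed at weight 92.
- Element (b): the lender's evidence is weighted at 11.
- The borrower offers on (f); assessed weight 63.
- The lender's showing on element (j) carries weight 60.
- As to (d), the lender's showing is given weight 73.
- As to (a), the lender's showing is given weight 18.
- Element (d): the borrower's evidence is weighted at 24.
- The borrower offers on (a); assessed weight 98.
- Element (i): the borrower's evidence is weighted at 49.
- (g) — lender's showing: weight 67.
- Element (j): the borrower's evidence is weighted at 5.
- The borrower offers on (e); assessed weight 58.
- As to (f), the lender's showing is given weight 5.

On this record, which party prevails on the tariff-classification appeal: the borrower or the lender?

— Issue I —
At Stage I.1 the borrower must meet a substantially-more-likely showing (weight is at least 80): on (a) the weight is 98 less the opposing 18 gives net 80, ≥ 80, so (a) meets the standard; on (b) the weight is 92 less the opposing 11 gives net 81, which does reach 80, so (b) meets the standard.
  Stage I.1 is satisfied; the onus moves to the lender.
At Stage I.2 the lender must meet the balance of probabilities (weight exceeds 52): on (c) the weight is 50, which does not exceed 52, so (c) does not meet the standard; on (d) the weight is 73 less the opposing 24 gives net 49, which does not exceed 52, so (d) does not meet the standard.
  Stage I.2 not carried; the lender fails its burden.
The borrower prevails on this issue.
— Issue II —
Stage II.1 (borrower, the balance of probabilities, weight exceeds 54): (e) 58 > 54 — meets; (f) net 63−5=58 > 54 — meets.
  All elements met. The burden passes to the lender.
Stage II.2 (lender, a clear and cogent showing, weight is at least 70): (g) 67 < 70 — fails; (h) 67 < 70 — fails.
  Stage II.2 not carried; the lender fails its burden.
So the borrower prevails on this issue.
Per-issue: Issue I → borrower; Issue II → borrower. The borrower must prevail on every issue; overall, the borrower prevails.

borrower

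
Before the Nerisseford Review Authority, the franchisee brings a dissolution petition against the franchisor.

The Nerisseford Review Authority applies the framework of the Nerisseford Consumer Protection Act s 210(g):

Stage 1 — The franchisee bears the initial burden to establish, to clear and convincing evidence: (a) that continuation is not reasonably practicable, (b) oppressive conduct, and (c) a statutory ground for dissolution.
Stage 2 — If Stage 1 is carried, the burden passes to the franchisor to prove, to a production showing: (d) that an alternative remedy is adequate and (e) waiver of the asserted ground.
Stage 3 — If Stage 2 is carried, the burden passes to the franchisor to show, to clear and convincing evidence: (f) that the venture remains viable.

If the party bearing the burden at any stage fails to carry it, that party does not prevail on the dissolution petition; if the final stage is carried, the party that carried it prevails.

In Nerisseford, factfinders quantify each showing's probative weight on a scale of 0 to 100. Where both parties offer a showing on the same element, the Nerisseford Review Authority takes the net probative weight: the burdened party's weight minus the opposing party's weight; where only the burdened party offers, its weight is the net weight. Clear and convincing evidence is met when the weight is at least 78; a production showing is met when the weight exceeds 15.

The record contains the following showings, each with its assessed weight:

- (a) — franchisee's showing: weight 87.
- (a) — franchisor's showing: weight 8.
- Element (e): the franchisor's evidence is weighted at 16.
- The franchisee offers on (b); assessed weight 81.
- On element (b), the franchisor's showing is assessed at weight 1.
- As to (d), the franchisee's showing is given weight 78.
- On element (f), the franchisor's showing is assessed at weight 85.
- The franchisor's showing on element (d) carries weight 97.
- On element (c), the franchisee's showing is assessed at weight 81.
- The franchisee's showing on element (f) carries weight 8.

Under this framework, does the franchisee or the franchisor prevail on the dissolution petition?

Stage 1 — burden on franchisee; standard: clear and convincing evidence (weight is at least 78).
    (a): 87 − 8 = 79 ≥ 78 [met]
    (b): 81 − 1 = 80 ≥ 78 [met]
    (c): 81 ≥ 78 [met]
  Stage 1 is satisfied; the onus moves to the franchisor.
Stage 2 — burden on franchisor; standard: a production showing (weight exceeds 15).
    (d): 97 − 78 = 19 > 15 [met]
    (e): 16 > 15 [met]
  Stage 2 carried; the burden remains with the franchisor.
Stage 3 — burden on franchisor; standard: clear and convincing evidence (weight is at least 78).
    (f): 85 − 8 = 77 < 78 [not met]
  Not every element is met, so the franchisor fails to carry Stage 3.
So the franchisee prevails.

franchisee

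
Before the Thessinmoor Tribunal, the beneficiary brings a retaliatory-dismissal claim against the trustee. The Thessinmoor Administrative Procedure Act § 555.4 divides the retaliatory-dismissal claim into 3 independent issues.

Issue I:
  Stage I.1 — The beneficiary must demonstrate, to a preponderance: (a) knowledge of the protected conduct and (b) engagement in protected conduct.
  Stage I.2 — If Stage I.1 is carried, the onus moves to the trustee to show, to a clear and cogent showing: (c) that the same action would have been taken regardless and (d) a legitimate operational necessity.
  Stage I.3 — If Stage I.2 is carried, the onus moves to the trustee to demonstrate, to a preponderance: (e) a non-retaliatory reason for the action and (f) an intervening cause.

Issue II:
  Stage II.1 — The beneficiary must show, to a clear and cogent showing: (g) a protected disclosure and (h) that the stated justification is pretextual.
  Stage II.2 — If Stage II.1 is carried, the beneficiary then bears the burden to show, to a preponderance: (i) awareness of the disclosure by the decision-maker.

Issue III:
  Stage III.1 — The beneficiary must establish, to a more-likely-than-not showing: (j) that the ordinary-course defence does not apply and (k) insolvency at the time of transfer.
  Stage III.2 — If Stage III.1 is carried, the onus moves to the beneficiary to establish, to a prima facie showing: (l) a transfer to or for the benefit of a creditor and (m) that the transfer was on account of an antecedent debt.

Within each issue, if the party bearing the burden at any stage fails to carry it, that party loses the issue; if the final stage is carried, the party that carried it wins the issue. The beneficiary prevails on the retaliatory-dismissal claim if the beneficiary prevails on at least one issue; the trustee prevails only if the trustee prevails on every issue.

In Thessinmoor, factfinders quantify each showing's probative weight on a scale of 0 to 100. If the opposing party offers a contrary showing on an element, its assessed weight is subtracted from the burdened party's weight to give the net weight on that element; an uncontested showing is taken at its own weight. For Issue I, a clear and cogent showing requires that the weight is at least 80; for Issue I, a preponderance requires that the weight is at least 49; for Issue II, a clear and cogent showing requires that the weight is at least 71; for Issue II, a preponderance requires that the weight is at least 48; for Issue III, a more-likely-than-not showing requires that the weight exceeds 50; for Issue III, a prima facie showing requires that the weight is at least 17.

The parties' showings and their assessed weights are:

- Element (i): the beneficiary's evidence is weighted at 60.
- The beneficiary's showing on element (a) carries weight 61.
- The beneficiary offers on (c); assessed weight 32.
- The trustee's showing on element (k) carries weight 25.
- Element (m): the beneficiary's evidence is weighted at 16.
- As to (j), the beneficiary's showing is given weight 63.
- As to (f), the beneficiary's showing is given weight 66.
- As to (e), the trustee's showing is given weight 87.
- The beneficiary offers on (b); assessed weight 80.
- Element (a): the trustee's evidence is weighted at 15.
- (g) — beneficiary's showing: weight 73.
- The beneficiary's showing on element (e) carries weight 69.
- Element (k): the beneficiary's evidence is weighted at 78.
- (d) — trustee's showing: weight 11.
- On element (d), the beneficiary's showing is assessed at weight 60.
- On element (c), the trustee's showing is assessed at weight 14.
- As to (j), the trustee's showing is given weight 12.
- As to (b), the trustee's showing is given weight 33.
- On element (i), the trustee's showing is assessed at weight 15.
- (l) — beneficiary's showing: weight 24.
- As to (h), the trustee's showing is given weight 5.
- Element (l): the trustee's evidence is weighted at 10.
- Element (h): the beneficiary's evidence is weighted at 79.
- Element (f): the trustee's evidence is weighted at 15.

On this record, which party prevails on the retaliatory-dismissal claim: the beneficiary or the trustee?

— Issue I —
At Stage I.1 the beneficiary must meet a preponderance (weight is at least 49): on (a) the weight is 61 less the opposing 15 gives net 46, which does not reach 49, so (a) does not meet the standard; on (b) the weight is 80 less the opposing 33 gives net 47, < 49, so (b) does not meet the standard.
  Stage I.1 not carried; the beneficiary fails its burden.
The analysis ends at Stage I.1; the trustee prevails on this issue.
— Issue II —
Stage II.1 — burden on beneficiary; standard: a clear and cogent showing (weight is at least 71).
    (g): 73 ≥ 71 [met]
    (h): 79 − 5 = 74 ≥ 71 [met]
  Stage II.1 carried; the burden remains with the beneficiary.
Stage II.2 — burden on beneficiary; standard: a preponderance (weight is at least 48).
    (i): 60 − 15 = 45 < 48 [not met]
  The beneficiary does not carry Stage II.2.
The analysis ends at Stage II.2; the trustee prevails on this issue.
— Issue III —
Stage III.1 — burden on beneficiary; standard: a more-likely-than-not showing (weight exceeds 50).
    (j): 63 − 12 = 51 > 50 [met]
    (k): 78 − 25 = 53 > 50 [met]
  Stage III.1 carried; the burden remains with the beneficiary.
Stage III.2 — burden on beneficiary; standard: a prima facie showing (weight is at least 17).
    (l): 24 − 10 = 14 < 17 [not met]
    (m): 16 < 17 [not met]
  Not every element is met, so the beneficiary fails to carry Stage III.2.
So the trustee prevails on this issue.
Per-issue: Issue I → trustee; Issue II → trustee; Issue III → trustee. The beneficiary must prevail on at least one issue; overall, the trustee prevails.

trustee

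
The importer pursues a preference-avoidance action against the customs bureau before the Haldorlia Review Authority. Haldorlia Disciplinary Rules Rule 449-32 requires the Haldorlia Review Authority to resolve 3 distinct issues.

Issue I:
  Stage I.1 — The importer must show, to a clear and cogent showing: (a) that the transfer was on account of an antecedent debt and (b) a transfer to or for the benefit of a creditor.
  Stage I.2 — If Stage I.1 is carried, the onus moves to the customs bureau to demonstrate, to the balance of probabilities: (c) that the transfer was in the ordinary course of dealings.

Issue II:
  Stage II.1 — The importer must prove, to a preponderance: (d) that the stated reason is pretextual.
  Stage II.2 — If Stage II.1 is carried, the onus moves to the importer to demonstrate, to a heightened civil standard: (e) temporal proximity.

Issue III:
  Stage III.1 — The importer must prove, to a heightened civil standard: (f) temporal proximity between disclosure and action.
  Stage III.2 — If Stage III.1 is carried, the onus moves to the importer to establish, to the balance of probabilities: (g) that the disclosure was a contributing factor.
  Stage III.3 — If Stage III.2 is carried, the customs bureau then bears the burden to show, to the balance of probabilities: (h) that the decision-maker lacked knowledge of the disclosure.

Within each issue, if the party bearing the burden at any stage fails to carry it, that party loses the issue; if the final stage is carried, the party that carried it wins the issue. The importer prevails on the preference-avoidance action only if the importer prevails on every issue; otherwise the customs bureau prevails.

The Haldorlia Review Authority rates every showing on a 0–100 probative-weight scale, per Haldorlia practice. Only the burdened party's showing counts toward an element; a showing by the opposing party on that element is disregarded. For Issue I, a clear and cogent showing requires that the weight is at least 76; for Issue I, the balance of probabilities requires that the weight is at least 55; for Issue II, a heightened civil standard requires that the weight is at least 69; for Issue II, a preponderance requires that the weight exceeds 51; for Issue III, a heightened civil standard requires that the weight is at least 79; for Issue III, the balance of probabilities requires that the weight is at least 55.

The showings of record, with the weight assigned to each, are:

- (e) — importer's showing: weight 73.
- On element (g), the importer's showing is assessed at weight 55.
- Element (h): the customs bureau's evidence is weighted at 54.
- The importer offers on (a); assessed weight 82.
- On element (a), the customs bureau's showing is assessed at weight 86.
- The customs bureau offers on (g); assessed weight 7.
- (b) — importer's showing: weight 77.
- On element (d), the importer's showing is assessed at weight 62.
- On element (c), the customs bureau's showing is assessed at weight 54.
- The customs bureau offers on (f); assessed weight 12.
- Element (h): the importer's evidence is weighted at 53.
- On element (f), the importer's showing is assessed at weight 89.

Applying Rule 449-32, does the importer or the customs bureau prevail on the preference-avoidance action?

— Issue I —
At Stage I.1 the importer must meet a clear and cogent showing (weight is at least 76): on (a) the weight is 82 (the customs bureau's 86 is given no effect), ≥ 76, so (a) meets the standard; on (b) the weight is 77, which does reach 76, so (b) meets the standard.
  All elements met. The burden passes to the customs bureau.
At Stage I.2 the customs bureau must meet the balance of probabilities (weight is at least 55): on (c) the weight is 54, which does not reach 55, so (c) does not meet the standard.
  Not every element is met, so the customs bureau fails to carry Stage I.2.
The analysis ends at Stage I.2; the importer prevails on this issue.
— Issue II —
Stage II.1 (importer, a preponderance, weight exceeds 51): (d) 62 > 51 — meets.
  Stage II.1 carried; the burden remains with the importer.
Stage II.2 (importer, a heightened civil standard, weight is at least 69): (e) 73 ≥ 69 — meets.
  Stage II.2 carried; the final stage is satisfied.
With every stage satisfied, the importer prevails on this issue.
— Issue III —
Stage III.1 (importer, a heightened civil standard, weight is at least 79): (f) 89 (customs bureau's 12 disregarded) ≥ 79 — meets.
  All elements met. The importer retains the burden for Stage III.2.
Stage III.2 (importer, the balance of probabilities, weight is at least 55): (g) 55 (customs bureau's 7 disregarded) ≥ 55 — meets.
  The importer carries Stage III.2; the customs bureau now bears the burden.
Stage III.3 (customs bureau, the balance of probabilities, weight is at least 55): (h) 54 (importer's 53 disregarded) < 55 — fails.
  Not every element is met, so the customs bureau fails to carry Stage III.3.
The analysis ends at Stage III.3; the importer prevails on this issue.
Per-issue: Issue I → importer; Issue II → importer; Issue III → importer. The importer must prevail on every issue; overall, the importer prevails.

importer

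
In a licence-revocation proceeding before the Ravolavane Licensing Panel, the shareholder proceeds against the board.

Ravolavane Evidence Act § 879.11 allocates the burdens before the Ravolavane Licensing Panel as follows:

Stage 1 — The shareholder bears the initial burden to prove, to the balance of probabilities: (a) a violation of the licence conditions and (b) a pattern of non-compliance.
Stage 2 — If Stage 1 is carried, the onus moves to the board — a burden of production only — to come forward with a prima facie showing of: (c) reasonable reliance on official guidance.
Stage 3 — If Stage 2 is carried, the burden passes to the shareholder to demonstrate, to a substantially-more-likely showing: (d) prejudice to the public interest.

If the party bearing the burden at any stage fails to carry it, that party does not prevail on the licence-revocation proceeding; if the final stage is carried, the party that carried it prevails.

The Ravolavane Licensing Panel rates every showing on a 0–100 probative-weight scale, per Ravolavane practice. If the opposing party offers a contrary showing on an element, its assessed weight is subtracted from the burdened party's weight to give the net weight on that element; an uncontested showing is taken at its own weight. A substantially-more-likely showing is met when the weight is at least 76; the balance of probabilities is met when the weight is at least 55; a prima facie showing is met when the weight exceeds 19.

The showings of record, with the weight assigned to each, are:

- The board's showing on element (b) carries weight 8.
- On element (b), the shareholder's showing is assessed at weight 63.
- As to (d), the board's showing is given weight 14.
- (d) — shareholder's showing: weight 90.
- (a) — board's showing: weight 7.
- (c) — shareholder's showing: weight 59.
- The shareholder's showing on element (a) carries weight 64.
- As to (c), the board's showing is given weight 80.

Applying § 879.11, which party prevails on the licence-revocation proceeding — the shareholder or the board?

At Stage 1 the shareholder must meet the balance of probabilities (weight is at least 55): on (a) the weight is 64 less the opposing 7 gives net 57, which does reach 55, so (a) meets the standard; on (b) the weight is 63 less the opposing 8 gives net 55, which does reach 55, so (b) meets the standard.
  The shareholder carries Stage 1; the board now bears the burden.
At Stage 2 the board must meet a prima facie showing (weight exceeds 19): on (c) the weight is 80 less the opposing 59 gives net 21, which does exceed 19, so (c) meets the standard.
  Stage 2 is satisfied; the onus moves to the shareholder.
At Stage 3 the shareholder must meet a substantially-more-likely showing (weight is at least 76): on (d) the weight is 90 less the opposing 14 gives net 76, ≥ 76, so (d) meets the standard.
  Stage 3 carried; the final stage is satisfied.
All stages carried — the shareholder prevails.

shareholder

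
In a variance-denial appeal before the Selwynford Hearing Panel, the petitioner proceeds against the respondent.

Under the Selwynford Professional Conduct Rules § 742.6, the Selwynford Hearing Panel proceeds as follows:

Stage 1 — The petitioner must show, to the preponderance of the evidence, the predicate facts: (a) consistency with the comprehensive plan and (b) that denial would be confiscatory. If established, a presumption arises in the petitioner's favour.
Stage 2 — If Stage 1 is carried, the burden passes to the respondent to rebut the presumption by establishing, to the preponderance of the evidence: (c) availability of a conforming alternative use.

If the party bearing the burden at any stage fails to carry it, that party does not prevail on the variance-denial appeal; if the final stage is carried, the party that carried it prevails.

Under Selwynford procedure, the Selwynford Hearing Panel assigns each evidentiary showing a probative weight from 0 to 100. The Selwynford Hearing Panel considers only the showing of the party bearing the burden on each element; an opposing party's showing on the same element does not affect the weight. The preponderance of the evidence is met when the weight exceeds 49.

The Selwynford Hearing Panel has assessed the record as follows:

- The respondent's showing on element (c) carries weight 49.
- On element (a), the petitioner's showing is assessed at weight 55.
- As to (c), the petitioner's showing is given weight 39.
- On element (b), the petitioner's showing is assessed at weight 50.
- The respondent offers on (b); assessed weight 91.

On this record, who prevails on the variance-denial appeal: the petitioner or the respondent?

petitioner

Stage 1 (petitioner, the preponderance of the evidence, weight exceeds 49): (a) 55 > 49 — meets; (b) 50 (respondent's 91 disregarded) > 49 — meets.
  Stage 1 carried; the burden shifts to the respondent.
Stage 2 (respondent, the preponderance of the evidence, weight exceeds 49): (c) 49 (petitioner's 39 disregarded) ≤ 49 — fails.
  The respondent does not carry Stage 2.
The analysis ends at Stage 2; the petitioner prevails.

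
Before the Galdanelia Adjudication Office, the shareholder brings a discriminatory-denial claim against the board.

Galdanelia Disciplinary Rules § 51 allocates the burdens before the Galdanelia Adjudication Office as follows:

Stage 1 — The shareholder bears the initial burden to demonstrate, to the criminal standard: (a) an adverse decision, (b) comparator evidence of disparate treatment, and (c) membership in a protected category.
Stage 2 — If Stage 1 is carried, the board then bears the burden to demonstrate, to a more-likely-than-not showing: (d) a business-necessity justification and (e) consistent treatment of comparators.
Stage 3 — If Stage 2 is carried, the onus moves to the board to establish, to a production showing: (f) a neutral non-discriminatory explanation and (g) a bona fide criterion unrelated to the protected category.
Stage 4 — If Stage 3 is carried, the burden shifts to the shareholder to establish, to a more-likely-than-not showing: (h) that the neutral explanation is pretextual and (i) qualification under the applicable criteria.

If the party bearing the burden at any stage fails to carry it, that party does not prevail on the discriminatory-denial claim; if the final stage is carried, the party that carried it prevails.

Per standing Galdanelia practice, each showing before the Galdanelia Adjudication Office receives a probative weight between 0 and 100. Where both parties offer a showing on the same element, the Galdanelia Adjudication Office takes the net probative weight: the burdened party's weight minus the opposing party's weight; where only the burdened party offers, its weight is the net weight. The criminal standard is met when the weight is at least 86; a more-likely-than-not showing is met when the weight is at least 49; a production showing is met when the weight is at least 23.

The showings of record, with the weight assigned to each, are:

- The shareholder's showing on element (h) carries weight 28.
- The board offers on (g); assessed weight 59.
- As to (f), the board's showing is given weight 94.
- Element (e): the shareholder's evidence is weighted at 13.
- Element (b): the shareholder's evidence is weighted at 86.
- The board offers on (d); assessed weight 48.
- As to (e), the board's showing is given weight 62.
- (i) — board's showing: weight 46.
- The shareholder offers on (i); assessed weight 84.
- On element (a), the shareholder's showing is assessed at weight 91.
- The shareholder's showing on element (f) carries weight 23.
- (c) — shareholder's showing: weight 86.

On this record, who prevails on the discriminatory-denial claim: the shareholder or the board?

Stage 1 (shareholder, the criminal standard, weight is at least 86): (a) 91 ≥ 86 — meets; (b) 86 ≥ 86 — meets; (c) 86 ≥ 86 — meets.
  All elements met. The burden passes to the board.
Stage 2 (board, a more-likely-than-not showing, weight is at least 49): (d) 48 < 49 — fails; (e) net 62−13=49 ≥ 49 — meets.
  Not every element is met, so the board fails to carry Stage 2.
The analysis ends at Stage 2; the shareholder prevails.

shareholder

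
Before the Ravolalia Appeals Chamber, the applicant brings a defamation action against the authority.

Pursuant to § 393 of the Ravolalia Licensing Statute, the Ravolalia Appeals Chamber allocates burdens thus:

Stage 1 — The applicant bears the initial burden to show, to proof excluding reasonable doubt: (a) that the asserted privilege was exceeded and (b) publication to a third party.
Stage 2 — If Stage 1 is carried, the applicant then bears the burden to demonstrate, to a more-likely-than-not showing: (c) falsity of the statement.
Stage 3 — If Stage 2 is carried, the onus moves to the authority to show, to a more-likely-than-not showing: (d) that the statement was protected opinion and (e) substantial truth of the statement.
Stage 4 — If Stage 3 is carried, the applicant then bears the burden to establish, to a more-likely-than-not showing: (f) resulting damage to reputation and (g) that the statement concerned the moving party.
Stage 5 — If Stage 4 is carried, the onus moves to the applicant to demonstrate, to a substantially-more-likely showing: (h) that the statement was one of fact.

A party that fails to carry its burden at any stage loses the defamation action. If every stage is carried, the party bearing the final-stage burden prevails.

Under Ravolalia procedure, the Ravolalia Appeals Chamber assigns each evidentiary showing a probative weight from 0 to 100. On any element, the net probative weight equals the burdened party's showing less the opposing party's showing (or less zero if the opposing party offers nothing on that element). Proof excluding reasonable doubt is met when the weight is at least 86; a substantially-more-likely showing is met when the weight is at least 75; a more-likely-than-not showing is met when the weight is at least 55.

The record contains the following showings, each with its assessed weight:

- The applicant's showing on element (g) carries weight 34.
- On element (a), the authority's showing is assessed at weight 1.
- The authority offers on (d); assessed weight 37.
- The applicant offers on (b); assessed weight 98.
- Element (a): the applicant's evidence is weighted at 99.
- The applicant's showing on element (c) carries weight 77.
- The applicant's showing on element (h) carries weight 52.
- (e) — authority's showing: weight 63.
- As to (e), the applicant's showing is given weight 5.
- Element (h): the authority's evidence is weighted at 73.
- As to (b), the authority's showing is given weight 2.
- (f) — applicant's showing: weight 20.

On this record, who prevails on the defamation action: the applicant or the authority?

At Stage 1 the applicant must meet proof excluding reasonable doubt (weight is at least 86): on (a) the weight is 99 less the opposing 1 gives net 98, which does reach 86, so (a) meets the standard; on (b) the weight is 98 less the opposing 2 gives net 96, which does reach 86, so (b) meets the standard.
  Stage 1 is satisfied; the applicant continues to bear the burden.
At Stage 2 the applicant must meet a more-likely-than-not showing (weight is at least 55): on (c) the weight is 77, which does reach 55, so (c) meets the standard.
  Stage 2 is satisfied; the onus moves to the authority.
At Stage 3 the authority must meet a more-likely-than-not showing (weight is at least 55): on (d) the weight is 37, which does not reach 55, so (d) does not meet the standard; on (e) the weight is 63 less the opposing 5 gives net 58, which does reach 55, so (e) meets the standard.
  Not every element is met, so the authority fails to carry Stage 3.
The analysis ends at Stage 3; the applicant prevails.

applicant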